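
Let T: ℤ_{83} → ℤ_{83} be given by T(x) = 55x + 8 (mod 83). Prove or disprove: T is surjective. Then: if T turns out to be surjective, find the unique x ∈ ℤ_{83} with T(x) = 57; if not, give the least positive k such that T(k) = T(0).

19

By definition, T is surjective if every y in the codomain equals T(x) for some x in the domain.
Since gcd(55, 83) = 1, 55 is invertible modulo 83. Euclid's algorithm: 83 = 1·55 + 28, 55 = 1·28 + 27, 28 = 1·27 + 1; back-substituting gives 1 = 80·55 − 53·83, so 55⁻¹ ≡ 80 (mod 83).
Then y ↦ 80(y − 8) is a two-sided inverse to T, so every y ∈ ℤ_{83} has a preimage.
Therefore T is surjective.
Since T is surjective, we compute T⁻¹(57): solve 55x + 8 ≡ 57 (mod 83), i.e. 55x ≡ 49 (mod 83).
Multiplying by 55⁻¹ = 80 gives x ≡ 80·49 = 3920 = 47·83 + 19 ≡ 19 (mod 83).
Check: T(19) = 55·19 + 8 = 1053 = 12·83 + 57 ≡ 57 (mod 83).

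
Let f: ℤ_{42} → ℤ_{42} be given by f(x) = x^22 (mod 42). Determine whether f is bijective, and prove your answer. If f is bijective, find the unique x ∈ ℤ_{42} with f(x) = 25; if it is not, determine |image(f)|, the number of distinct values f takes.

f(4): Repeated squaring mod 42: 4^1 ≡ 4, 4^2 ≡ 4² = 16, 4^4 ≡ 16² = 256 ≡ 4, 4^8 ≡ 4² = 16, 4^16 ≡ 16² = 256 ≡ 4. Since 22 = 16 + 4 + 2, 4^22 ≡ 4·4·16: 4·4 = 16, then 16·16 = 256 ≡ 4. So 4^22 ≡ 4 (mod 42).
f(10): Repeated squaring mod 42: 10^1 ≡ 10, 10^2 ≡ 10² = 100 ≡ 16, 10^4 ≡ 16² = 256 ≡ 4, 10^8 ≡ 4² = 16, 10^16 ≡ 16² = 256 ≡ 4. Since 22 = 16 + 4 + 2, 10^22 ≡ 4·4·16: 4·4 = 16, then 16·16 = 256 ≡ 4. So 10^22 ≡ 4 (mod 42).
So f(4) = f(10) = 4 while 4 ≠ 10, thus f is not injective, hence not bijective.
Since f is not bijective, we determine |image(f)|. Computing x^22 mod 42 for each x (by repeated squaring, reducing mod 42 at every step), the values f(0), f(1), …, f(41) are: 0, 1, 16, 39, 4, 37, 36, 7, 22, 9, 4, 25, 30, 1, 28, 15, 16, 25, 18, 37, 22, 21, 22, 37, 18, 25, 16, 15, 28, 1, 30, 25, 4, 9, 22, 7, 36, 37, 4, 39, 16, 1.
The distinct values are {0, 1, 4, 7, 9, 15, 16, 18, 21, 22, 25, 28, 30, 36, 37, 39}; there are 16 of them.

16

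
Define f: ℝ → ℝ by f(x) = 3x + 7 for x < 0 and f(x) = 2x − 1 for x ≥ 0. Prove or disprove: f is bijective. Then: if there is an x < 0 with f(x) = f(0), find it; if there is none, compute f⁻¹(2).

Both pieces are strictly increasing (slopes 3 and 2), so each is injective on its own interval.
The left piece maps (−∞, 0) onto (−∞, 7); the right piece maps [0, ∞) onto [−1, ∞).
These images overlap. In particular f(0) = −1 (right piece), and solving 3x + 7 = −1 on the left piece gives x = −8/3 < 0.
So f(−8/3) = f(0) with −8/3 ≠ 0, and f is not injective, hence not bijective. This x = −8/3 is the requested value below 0.

-8/3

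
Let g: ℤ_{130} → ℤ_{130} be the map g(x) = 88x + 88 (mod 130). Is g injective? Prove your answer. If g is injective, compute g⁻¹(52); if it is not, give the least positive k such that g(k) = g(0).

Recall that g is injective if g(x_1) = g(x_2) implies x_1 = x_2.
We have gcd(88, 130) = 2 > 1. Taking x_1 = 0 and x_2 = 65: g(0) = 88 and g(65) = 88·65 + 88 = 5808 ≡ 88 (mod 130).
So g(0) = g(65) while 0 ≠ 65, hence g is not injective.
Since g is not injective, we find the least positive k with g(k) = g(0): this means 88k ≡ 0 (mod 130), i.e. 130 ∣ 88k. Since gcd(88, 130) = 2, dividing through by 2 this holds exactly when 65 ∣ 44k, and as gcd(44, 65) = 1, exactly when 65 ∣ k.
The smallest positive such k is 65.

65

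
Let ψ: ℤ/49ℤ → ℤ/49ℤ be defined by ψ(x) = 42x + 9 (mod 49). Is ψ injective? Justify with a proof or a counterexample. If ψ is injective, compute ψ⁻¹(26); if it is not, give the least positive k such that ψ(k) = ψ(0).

We have gcd(42, 49) = 7 > 1. Taking u = 0 and v = 7: ψ(0) = 9 and ψ(7) = 42·7 + 9 = 303 ≡ 9 (mod 49).
So ψ(0) = ψ(7) while 0 ≠ 7, hence ψ is not injective.
Since ψ is not injective, we find the least positive k with ψ(k) = ψ(0): this means 42k ≡ 0 (mod 49), i.e. 49 ∣ 42k. Since gcd(42, 49) = 7, dividing through by 7 this holds exactly when 7 ∣ 6k, and as gcd(6, 7) = 1, exactly when 7 ∣ k.
The smallest positive such k is 7.

7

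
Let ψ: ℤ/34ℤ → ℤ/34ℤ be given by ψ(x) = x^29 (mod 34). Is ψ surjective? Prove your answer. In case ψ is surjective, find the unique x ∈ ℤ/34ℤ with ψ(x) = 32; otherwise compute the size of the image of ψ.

2

Computing x^29 mod 34 for each x (by repeated squaring, reducing mod 34 at every step), the values ψ(0), ψ(1), …, ψ(33) are: 0, 1, 32, 29, 4, 3, 10, 23, 26, 25, 28, 7, 14, 13, 22, 19, 16, 17, 18, 15, 12, 21, 20, 27, 6, 9, 8, 11, 24, 31, 30, 5, 2, 33.
Every element of ℤ/34ℤ appears exactly once in this list, so ψ is a bijection, and in particular surjective.
Since ψ is surjective, we read off the preimage of 32 from the same table: ψ(2) = 32, so ψ⁻¹(32) = 2.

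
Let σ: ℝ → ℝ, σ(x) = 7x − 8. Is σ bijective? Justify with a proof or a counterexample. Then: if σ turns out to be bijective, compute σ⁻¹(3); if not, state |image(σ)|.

Suppose σ(u) = σ(v). Then 7u − 8 = 7v − 8, therefore 7u = 7v, thus u = v.
For any y ∈ ℝ, x = (y + 8)/7 satisfies σ(x) = y.
Therefore σ is bijective.
Since σ is bijective, we compute σ⁻¹(3) = (3 + 8)/7 = 11/7.

11/7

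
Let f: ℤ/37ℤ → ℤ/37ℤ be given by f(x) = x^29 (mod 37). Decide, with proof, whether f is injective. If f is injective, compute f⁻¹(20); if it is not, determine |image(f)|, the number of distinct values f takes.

Since 37 is prime, the nonzero elements of ℤ/37ℤ form a cyclic group of order 36.
As gcd(29, 36) = 1, raising to the 29th power is a bijection on this group: if x_1^29 ≡ x_2^29 then (x_1x_2^{−1})^29 = 1, and the only element of order dividing gcd(29, 36) = 1 is 1, so x_1 = x_2.
With f(0) = 0 this makes f injective on all of ℤ/37ℤ, hence bijective (finite equal-size domain and codomain). In particular f is injective.
Since f is injective, we find the preimage of 20. The inverse of x ↦ x^29 on (ℤ/37ℤ)^× is x ↦ x^5, because 29·5 = 145 = 4·36 + 1 ≡ 1 (mod 36) and x^{36} = 1 for x ≠ 0 (Fermat). So f⁻¹(20) = 20^5 mod 37.
Repeated squaring mod 37: 20^1 ≡ 20, 20^2 ≡ 20² = 400 ≡ 30, 20^4 ≡ 30² = 900 ≡ 12. Since 5 = 4 + 1, 20^5 ≡ 12·20: 12·20 = 240 ≡ 18. So 20^5 ≡ 18 (mod 37).
Hence f⁻¹(20) = 18.

18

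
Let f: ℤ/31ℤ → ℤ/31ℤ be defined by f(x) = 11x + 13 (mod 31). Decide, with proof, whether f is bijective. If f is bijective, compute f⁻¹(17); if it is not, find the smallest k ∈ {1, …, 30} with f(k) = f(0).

Suppose f(a) = f(b) in ℤ/31ℤ. Then 11a + 13 ≡ 11b + 13 (mod 31), so 11(a − b) ≡ 0 (mod 31).
Since gcd(11, 31) = 1, 11 is invertible modulo 31, hence a − b ≡ 0 (mod 31), i.e. a = b.
We now compute 11⁻¹ mod 31 explicitly. Euclid's algorithm: 31 = 2·11 + 9, 11 = 1·9 + 2, 9 = 4·2 + 1; back-substituting gives 1 = 17·11 − 6·31, so 11⁻¹ ≡ 17 (mod 31).
For any y ∈ ℤ/31ℤ, x = 17(y − 13) mod 31 satisfies f(x) = 11·17(y − 13) + 13 ≡ y (since 11·17 ≡ 1 mod 31). So every y has a preimage.
So f is bijective.
Since f is bijective, we compute f⁻¹(17): solve 11x + 13 ≡ 17 (mod 31), i.e. 11x ≡ 4 (mod 31).
Multiplying by 11⁻¹ = 17 gives x ≡ 17·4 = 68 = 2·31 + 6 ≡ 6 (mod 31).
Check: f(6) = 11·6 + 13 = 79 = 2·31 + 17 ≡ 17 (mod 31).

6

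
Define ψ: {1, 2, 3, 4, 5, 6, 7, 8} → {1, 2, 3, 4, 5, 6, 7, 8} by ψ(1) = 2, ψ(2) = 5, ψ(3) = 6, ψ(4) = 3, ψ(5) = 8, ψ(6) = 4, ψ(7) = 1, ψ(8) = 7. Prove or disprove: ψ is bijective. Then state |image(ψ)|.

8

The values 2, 5, 6, 3, 8, 4, 1, 7 are a permutation of {1, 2, 3, 4, 5, 6, 7, 8}: each element appears exactly once.
So ψ is injective and surjective, hence bijective.
The image of ψ is {1, 2, 3, 4, 5, 6, 7, 8}, which has 8 elements.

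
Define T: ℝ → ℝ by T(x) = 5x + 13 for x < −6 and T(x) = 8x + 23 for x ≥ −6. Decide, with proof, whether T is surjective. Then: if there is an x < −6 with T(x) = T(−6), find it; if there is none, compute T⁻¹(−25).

Both pieces are strictly increasing (slopes 5 and 8), so each is injective on its own interval.
The left piece maps (−∞, −6) onto (−∞, −17); the right piece maps [−6, ∞) onto [−25, ∞).
The union (−∞, −17) ∪ [−25, ∞) covers ℝ, so T is surjective.
For the follow-up: the images overlap, so an x < −6 with T(x) = T(−6) exists. T(−6) = −25; solving 5x + 13 = −25 for x < −6 gives x = (−25 − 13)/5 = −38/5.

-38/5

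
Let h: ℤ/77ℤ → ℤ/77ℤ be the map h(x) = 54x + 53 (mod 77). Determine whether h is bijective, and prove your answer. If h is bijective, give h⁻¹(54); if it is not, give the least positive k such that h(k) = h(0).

10

If h(s) = h(t), then 54s ≡ 54t (mod 77). Because gcd(54, 77) = 1, we may cancel 54 to get s ≡ t (mod 77).
We now compute 54⁻¹ mod 77 explicitly. Euclid's algorithm: 77 = 1·54 + 23, 54 = 2·23 + 8, 23 = 2·8 + 7, 8 = 1·7 + 1; back-substituting gives 1 = 10·54 − 7·77, so 54⁻¹ ≡ 10 (mod 77).
For any y ∈ ℤ/77ℤ, x = 10(y − 53) mod 77 satisfies h(x) = 54·10(y − 53) + 53 ≡ y (since 54·10 ≡ 1 mod 77). So every y has a preimage.
Thus h is bijective.
Since h is bijective, we find h⁻¹(54): we need 54x ≡ 54 − 53 ≡ 1 (mod 77). Using 54⁻¹ = 10: x ≡ 10·1 = 10, so x = 10.
Check: h(10) = 54·10 + 53 = 593 = 7·77 + 54 ≡ 54 (mod 77).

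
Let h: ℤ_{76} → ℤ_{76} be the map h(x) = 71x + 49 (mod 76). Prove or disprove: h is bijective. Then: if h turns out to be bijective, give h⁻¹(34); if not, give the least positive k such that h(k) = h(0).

3

By definition, h is injective if h(s) = h(t) implies s = t.
Suppose h(s) = h(t) in ℤ_{76}. Then 71s + 49 ≡ 71t + 49 (mod 76), thus 71(s − t) ≡ 0 (mod 76).
Since gcd(71, 76) = 1, 71 is invertible modulo 76, thus s − t ≡ 0 (mod 76), i.e. s = t.
We now compute 71⁻¹ mod 76 explicitly. Euclid's algorithm: 76 = 1·71 + 5, 71 = 14·5 + 1; back-substituting gives 1 = 15·71 − 14·76, so 71⁻¹ ≡ 15 (mod 76).
Then y ↦ 15(y − 49) is a two-sided inverse to h, so every y ∈ ℤ_{76} has a preimage.
So h is bijective.
Since h is bijective, we find h⁻¹(34): we need 71x ≡ 34 − 49 ≡ 61 (mod 76). Using 71⁻¹ = 15: x ≡ 15·61 = 915 = 12·76 + 3, so x = 3.
Check: h(3) = 71·3 + 49 = 262 = 3·76 + 34 ≡ 34 (mod 76).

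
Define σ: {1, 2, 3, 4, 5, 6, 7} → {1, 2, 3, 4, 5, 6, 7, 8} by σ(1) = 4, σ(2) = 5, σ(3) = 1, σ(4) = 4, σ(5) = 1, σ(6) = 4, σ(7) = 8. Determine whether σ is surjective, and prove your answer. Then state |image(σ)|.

4

No element maps to 2, so σ is not surjective.
The image of σ is {1, 4, 5, 8}, which has 4 elements.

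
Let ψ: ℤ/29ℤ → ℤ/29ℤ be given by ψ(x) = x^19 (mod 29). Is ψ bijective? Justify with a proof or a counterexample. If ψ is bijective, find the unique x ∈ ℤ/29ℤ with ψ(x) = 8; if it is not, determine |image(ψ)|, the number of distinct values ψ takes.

19

Since 29 is prime, the nonzero elements of ℤ/29ℤ form a cyclic group of order 28.
As gcd(19, 28) = 1, raising to the 19th power is a bijection on this group: if x_1^19 ≡ x_2^19 then (x_1x_2^{−1})^19 = 1, and the only element of order dividing gcd(19, 28) = 1 is 1, so x_1 = x_2.
With ψ(0) = 0 this makes ψ injective on all of ℤ/29ℤ, hence bijective (finite equal-size domain and codomain). In particular ψ is bijective.
Since ψ is bijective, we find the preimage of 8. The inverse of x ↦ x^19 on (ℤ/29ℤ)^× is x ↦ x^3, because 19·3 = 57 = 2·28 + 1 ≡ 1 (mod 28) and x^{28} = 1 for x ≠ 0 (Fermat). So ψ⁻¹(8) = 8^3 mod 29.
Repeated squaring mod 29: 8^1 ≡ 8, 8^2 ≡ 8² = 64 ≡ 6. Since 3 = 2 + 1, 8^3 ≡ 6·8: 6·8 = 48 ≡ 19. So 8^3 ≡ 19 (mod 29).
Hence ψ⁻¹(8) = 19.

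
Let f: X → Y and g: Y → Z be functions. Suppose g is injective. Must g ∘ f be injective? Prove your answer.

No. Take X = {1, 2}, Y = Z = {1, 2, 3, 4}, f(1) = f(2) = 1, and g = identity (injective).
Then (g ∘ f)(1) = (g ∘ f)(2) = 1 with 1 ≠ 2, so g ∘ f is not injective.

not injective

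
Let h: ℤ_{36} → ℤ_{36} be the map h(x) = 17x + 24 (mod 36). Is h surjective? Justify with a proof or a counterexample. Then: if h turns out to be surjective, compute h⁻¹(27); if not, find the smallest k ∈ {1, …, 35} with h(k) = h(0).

Recall that surjectivity means every element of the codomain has a preimage under h.
Since gcd(17, 36) = 1, 17 is invertible modulo 36. Euclid's algorithm: 36 = 2·17 + 2, 17 = 8·2 + 1; back-substituting gives 1 = 17·17 − 8·36, so 17⁻¹ ≡ 17 (mod 36).
For any y ∈ ℤ_{36}, x = 17(y − 24) mod 36 satisfies h(x) = 17·17(y − 24) + 24 ≡ y (since 17·17 ≡ 1 mod 36). So every y has a preimage.
Hence h is surjective.
Since h is surjective, we compute h⁻¹(27): solve 17x + 24 ≡ 27 (mod 36), i.e. 17x ≡ 3 (mod 36).
Multiplying by 17⁻¹ = 17 gives x ≡ 17·3 = 51 = 1·36 + 15 ≡ 15 (mod 36).
Check: h(15) = 17·15 + 24 = 279 = 7·36 + 27 ≡ 27 (mod 36).

15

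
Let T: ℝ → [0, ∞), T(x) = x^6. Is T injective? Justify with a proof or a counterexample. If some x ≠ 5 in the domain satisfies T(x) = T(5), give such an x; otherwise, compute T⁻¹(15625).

-5

T(5) = 15625 = (−5)^6 = T(−5) (since 6 is even), with 5 ≠ −5. So T is not injective.
For the follow-up, such an x exists: taking x = −5 ∈ ℝ gives T(−5) = 15625 = T(5) with −5 ≠ 5.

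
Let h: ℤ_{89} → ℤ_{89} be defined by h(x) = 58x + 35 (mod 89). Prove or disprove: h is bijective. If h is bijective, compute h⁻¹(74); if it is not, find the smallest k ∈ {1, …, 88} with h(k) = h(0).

By definition, injectivity means: for all x_1, x_2 in the domain, h(x_1) = h(x_2) implies x_1 = x_2.
If h(x_1) = h(x_2), then 58x_1 ≡ 58x_2 (mod 89). Because gcd(58, 89) = 1, we may cancel 58 to get x_1 ≡ x_2 (mod 89).
We now compute 58⁻¹ mod 89 explicitly. Euclid's algorithm: 89 = 1·58 + 31, 58 = 1·31 + 27, 31 = 1·27 + 4, 27 = 6·4 + 3, 4 = 1·3 + 1; back-substituting gives 1 = 66·58 − 43·89, so 58⁻¹ ≡ 66 (mod 89).
For any y ∈ ℤ_{89}, x = 66(y − 35) mod 89 satisfies h(x) = 58·66(y − 35) + 35 ≡ y (since 58·66 ≡ 1 mod 89). So every y has a preimage.
Hence h is bijective.
Since h is bijective, we compute h⁻¹(74): solve 58x + 35 ≡ 74 (mod 89), i.e. 58x ≡ 39 (mod 89).
Multiplying by 58⁻¹ = 66 gives x ≡ 66·39 = 2574 = 28·89 + 82 ≡ 82 (mod 89).
Check: h(82) = 58·82 + 35 = 4791 = 53·89 + 74 ≡ 74 (mod 89).

82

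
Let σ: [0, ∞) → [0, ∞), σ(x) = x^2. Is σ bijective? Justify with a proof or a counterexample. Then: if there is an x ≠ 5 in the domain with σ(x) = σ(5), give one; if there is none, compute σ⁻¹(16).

On [0, ∞), x ↦ x^2 is strictly increasing (injective) and for any y ∈ [0, ∞) the 2nd root y^{1/2} lies in [0, ∞) (surjective). So σ is bijective.
Since x ↦ x^2 is strictly increasing on [0, ∞), it is injective there, so no x ≠ 5 in the domain has σ(x) = σ(5). We therefore compute σ⁻¹(16) = 16^{1/2} = 4 (indeed 4^2 = 16).

4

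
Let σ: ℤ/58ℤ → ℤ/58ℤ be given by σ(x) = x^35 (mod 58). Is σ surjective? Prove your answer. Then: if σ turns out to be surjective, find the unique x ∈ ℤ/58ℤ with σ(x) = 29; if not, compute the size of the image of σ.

10

σ(4): Repeated squaring mod 58: 4^1 ≡ 4, 4^2 ≡ 4² = 16, 4^4 ≡ 16² = 256 ≡ 24, 4^8 ≡ 24² = 576 ≡ 54, 4^16 ≡ 54² = 2916 ≡ 16, 4^32 ≡ 16² = 256 ≡ 24. Since 35 = 32 + 2 + 1, 4^35 ≡ 24·16·4: 24·16 = 384 ≡ 36, then 36·4 = 144 ≡ 28. So 4^35 ≡ 28 (mod 58).
σ(6): Repeated squaring mod 58: 6^1 ≡ 6, 6^2 ≡ 6² = 36, 6^4 ≡ 36² = 1296 ≡ 20, 6^8 ≡ 20² = 400 ≡ 52, 6^16 ≡ 52² = 2704 ≡ 36, 6^32 ≡ 36² = 1296 ≡ 20. Since 35 = 32 + 2 + 1, 6^35 ≡ 20·36·6: 20·36 = 720 ≡ 24, then 24·6 = 144 ≡ 28. So 6^35 ≡ 28 (mod 58).
So σ(4) = σ(6) = 28 while 4 ≠ 6, hence σ is not injective.
A non-injective map from the 58-element set ℤ/58ℤ to itself takes at most 57 distinct values, so it cannot be surjective. Hence σ is not surjective.
Since σ is not surjective, we determine |image(σ)|. Computing x^35 mod 58 for each x (by repeated squaring, reducing mod 58 at every step), the values σ(0), σ(1), …, σ(57) are: 0, 1, 12, 41, 28, 57, 28, 1, 46, 57, 46, 41, 46, 57, 12, 17, 30, 41, 46, 41, 30, 41, 28, 1, 30, 1, 46, 17, 28, 29, 30, 41, 12, 57, 28, 57, 30, 17, 28, 17, 12, 17, 28, 41, 46, 1, 12, 17, 12, 1, 12, 57, 30, 1, 30, 17, 46, 57.
The distinct values are {0, 1, 12, 17, 28, 29, 30, 41, 46, 57}; there are 10 of them.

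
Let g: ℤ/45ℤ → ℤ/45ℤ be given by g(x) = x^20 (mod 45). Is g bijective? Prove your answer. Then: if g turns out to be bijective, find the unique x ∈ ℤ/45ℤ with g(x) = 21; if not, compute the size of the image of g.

g(3): Repeated squaring mod 45: 3^1 ≡ 3, 3^2 ≡ 3² = 9, 3^4 ≡ 9² = 81 ≡ 36, 3^8 ≡ 36² = 1296 ≡ 36, 3^16 ≡ 36² = 1296 ≡ 36. Since 20 = 16 + 4, 3^20 ≡ 36·36: 36·36 = 1296 ≡ 36. So 3^20 ≡ 36 (mod 45).
g(6): Repeated squaring mod 45: 6^1 ≡ 6, 6^2 ≡ 6² = 36, 6^4 ≡ 36² = 1296 ≡ 36, 6^8 ≡ 36² = 1296 ≡ 36, 6^16 ≡ 36² = 1296 ≡ 36. Since 20 = 16 + 4, 6^20 ≡ 36·36: 36·36 = 1296 ≡ 36. So 6^20 ≡ 36 (mod 45).
So g(3) = g(6) = 36 while 3 ≠ 6, so g is not injective, hence not bijective.
Since g is not bijective, we determine |image(g)|. Computing x^20 mod 45 for each x (by repeated squaring, reducing mod 45 at every step), the values g(0), g(1), …, g(44) are: 0, 1, 31, 36, 16, 25, 36, 31, 1, 36, 10, 31, 36, 16, 16, 0, 31, 1, 36, 1, 40, 36, 16, 16, 36, 40, 1, 36, 1, 31, 0, 16, 16, 36, 31, 10, 36, 1, 31, 36, 25, 16, 36, 31, 1.
The distinct values are {0, 1, 10, 16, 25, 31, 36, 40}; there are 8 of them.

8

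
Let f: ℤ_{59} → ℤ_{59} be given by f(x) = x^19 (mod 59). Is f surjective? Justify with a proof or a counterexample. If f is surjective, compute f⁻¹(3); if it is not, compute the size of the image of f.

Since 59 is prime, the nonzero elements of ℤ_{59} form a cyclic group of order 58.
As gcd(19, 58) = 1, raising to the 19th power is a bijection on this group: if x_1^19 ≡ x_2^19 then (x_1x_2^{−1})^19 = 1, and the only element of order dividing gcd(19, 58) = 1 is 1, so x_1 = x_2.
With f(0) = 0 this makes f injective on all of ℤ_{59}, hence bijective (finite equal-size domain and codomain). In particular f is surjective.
Since f is surjective, we find the preimage of 3. The inverse of x ↦ x^19 on (ℤ_{59})^× is x ↦ x^55, because 19·55 = 1045 = 18·58 + 1 ≡ 1 (mod 58) and x^{58} = 1 for x ≠ 0 (Fermat). So f⁻¹(3) = 3^55 mod 59.
Repeated squaring mod 59: 3^1 ≡ 3, 3^2 ≡ 3² = 9, 3^4 ≡ 9² = 81 ≡ 22, 3^8 ≡ 22² = 484 ≡ 12, 3^16 ≡ 12² = 144 ≡ 26, 3^32 ≡ 26² = 676 ≡ 27. Since 55 = 32 + 16 + 4 + 2 + 1, 3^55 ≡ 27·26·22·9·3: 27·26 = 702 ≡ 53, then 53·22 = 1166 ≡ 45, then 45·9 = 405 ≡ 51, then 51·3 = 153 ≡ 35. So 3^55 ≡ 35 (mod 59).
Hence f⁻¹(3) = 35.

35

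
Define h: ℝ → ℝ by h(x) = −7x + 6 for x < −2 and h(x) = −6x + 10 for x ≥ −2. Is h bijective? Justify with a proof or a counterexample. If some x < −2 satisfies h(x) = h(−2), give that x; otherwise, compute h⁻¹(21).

-16/7

Both pieces are strictly decreasing (slopes −7 and −6), so each is injective on its own interval.
The left piece maps (−∞, −2) onto (20, ∞); the right piece maps [−2, ∞) onto (−∞, 22].
These images overlap. In particular h(−2) = 22 (right piece), and solving −7x + 6 = 22 on the left piece gives x = −16/7 < −2.
So h(−16/7) = h(−2) with −16/7 ≠ −2, and h is not injective, hence not bijective. This x = −16/7 is the requested value below −2.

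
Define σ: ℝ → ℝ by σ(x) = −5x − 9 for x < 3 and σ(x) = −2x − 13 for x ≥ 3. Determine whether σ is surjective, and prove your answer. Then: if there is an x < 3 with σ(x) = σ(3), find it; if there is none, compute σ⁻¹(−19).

Both pieces are strictly decreasing (slopes −5 and −2), so each is injective on its own interval.
The left piece maps (−∞, 3) onto (−24, ∞); the right piece maps [3, ∞) onto (−∞, −19].
The union (−24, ∞) ∪ (−∞, −19] covers ℝ, so σ is surjective.
For the follow-up: the images overlap, so an x < 3 with σ(x) = σ(3) exists. σ(3) = −19; solving −5x − 9 = −19 for x < 3 gives x = (−19 + 9)/(−5) = 2.

2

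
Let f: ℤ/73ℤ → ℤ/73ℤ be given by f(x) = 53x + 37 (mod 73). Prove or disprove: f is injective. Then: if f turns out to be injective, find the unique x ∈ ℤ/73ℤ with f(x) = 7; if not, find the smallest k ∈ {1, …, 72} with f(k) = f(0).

Suppose f(s) = f(t) in ℤ/73ℤ. Then 53s + 37 ≡ 53t + 37 (mod 73), so 53(s − t) ≡ 0 (mod 73).
Since gcd(53, 73) = 1, 53 is invertible modulo 73, thus s − t ≡ 0 (mod 73), i.e. s = t.
Thus f is injective.
We now compute 53⁻¹ mod 73 explicitly. Euclid's algorithm: 73 = 1·53 + 20, 53 = 2·20 + 13, 20 = 1·13 + 7, 13 = 1·7 + 6, 7 = 1·6 + 1; back-substituting gives 1 = 62·53 − 45·73, so 53⁻¹ ≡ 62 (mod 73).
Since f is injective, we find f⁻¹(7): we need 53x ≡ 7 − 37 ≡ 43 (mod 73). Using 53⁻¹ = 62: x ≡ 62·43 = 2666 = 36·73 + 38, so x = 38.
Check: f(38) = 53·38 + 37 = 2051 = 28·73 + 7 ≡ 7 (mod 73).

38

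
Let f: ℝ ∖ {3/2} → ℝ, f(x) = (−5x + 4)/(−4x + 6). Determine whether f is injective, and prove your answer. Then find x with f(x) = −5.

34/25

Suppose f(a) = f(b). Cross-multiplying: (−5a + 4)(−4b + 6) = (−5b + 4)(−4a + 6).
Expanding both sides and cancelling the symmetric terms leaves −14·(a − b) = 0. Since −14 ≠ 0, a = b. So f is injective.
Solving f(x) = −5: cross-multiplying gives −5x + 4 = −5(−4x + 6), which rearranges to −25x = −34, so x = 34/25.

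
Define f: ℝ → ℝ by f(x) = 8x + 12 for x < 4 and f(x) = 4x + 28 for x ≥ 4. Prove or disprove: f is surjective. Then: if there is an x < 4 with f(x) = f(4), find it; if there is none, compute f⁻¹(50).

Both pieces are strictly increasing (slopes 8 and 4), so each is injective on its own interval.
The left piece maps (−∞, 4) onto (−∞, 44); the right piece maps [4, ∞) onto [44, ∞).
These images together cover ℝ, so f is surjective.
Because the two images are disjoint, no x < 4 has f(x) = f(4), so we compute f⁻¹(50): 50 lies in [44, ∞), so solve 4x + 28 = 50: x = (50 − 28)/4 = 11/2.

11/2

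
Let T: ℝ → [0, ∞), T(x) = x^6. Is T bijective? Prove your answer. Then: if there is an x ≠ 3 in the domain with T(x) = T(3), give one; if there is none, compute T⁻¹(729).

T(3) = 729 = (−3)^6 = T(−3) (since 6 is even), with 3 ≠ −3. So T is not injective, hence not bijective.
For the follow-up, such an x exists: taking x = −3 ∈ ℝ gives T(−3) = 729 = T(3) with −3 ≠ 3.

-3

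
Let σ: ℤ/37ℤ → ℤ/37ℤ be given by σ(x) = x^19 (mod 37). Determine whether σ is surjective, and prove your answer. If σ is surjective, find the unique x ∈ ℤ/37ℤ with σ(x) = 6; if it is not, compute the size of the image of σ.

Since 37 is prime, the nonzero elements of ℤ/37ℤ form a cyclic group of order 36.
As gcd(19, 36) = 1, raising to the 19th power is a bijection on this group: if x_1^19 ≡ x_2^19 then (x_1x_2^{−1})^19 = 1, and the only element of order dividing gcd(19, 36) = 1 is 1, so x_1 = x_2.
With σ(0) = 0 this makes σ injective on all of ℤ/37ℤ, hence bijective (finite equal-size domain and codomain). In particular σ is surjective.
Since σ is surjective, we find the preimage of 6. The inverse of x ↦ x^19 on (ℤ/37ℤ)^× is x ↦ x^19, because 19·19 = 361 = 10·36 + 1 ≡ 1 (mod 36) and x^{36} = 1 for x ≠ 0 (Fermat). So σ⁻¹(6) = 6^19 mod 37.
Repeated squaring mod 37: 6^1 ≡ 6, 6^2 ≡ 6² = 36, 6^4 ≡ 36² = 1296 ≡ 1, 6^8 ≡ 1² = 1, 6^16 ≡ 1² = 1. Since 19 = 16 + 2 + 1, 6^19 ≡ 1·36·6: 1·36 = 36, then 36·6 = 216 ≡ 31. So 6^19 ≡ 31 (mod 37).
Hence σ⁻¹(6) = 31.

31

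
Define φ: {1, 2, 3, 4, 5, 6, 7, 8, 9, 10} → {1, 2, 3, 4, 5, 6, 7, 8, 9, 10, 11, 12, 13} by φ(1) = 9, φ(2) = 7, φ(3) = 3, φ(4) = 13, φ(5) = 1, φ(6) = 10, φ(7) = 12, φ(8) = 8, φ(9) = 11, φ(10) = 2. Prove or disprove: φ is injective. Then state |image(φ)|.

The values φ(1), …, φ(10) are 9, 7, 3, 13, 1, 10, 12, 8, 11, 2 — all distinct.
So φ(u) = φ(v) only when u = v, and φ is injective.
The image of φ is {1, 2, 3, 7, 8, 9, 10, 11, 12, 13}, which has 10 elements.

10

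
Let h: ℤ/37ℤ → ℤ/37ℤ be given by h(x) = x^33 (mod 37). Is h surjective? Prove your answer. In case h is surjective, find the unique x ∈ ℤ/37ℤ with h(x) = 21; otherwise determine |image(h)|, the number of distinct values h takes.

h(3): Repeated squaring mod 37: 3^1 ≡ 3, 3^2 ≡ 3² = 9, 3^4 ≡ 9² = 81 ≡ 7, 3^8 ≡ 7² = 49 ≡ 12, 3^16 ≡ 12² = 144 ≡ 33, 3^32 ≡ 33² = 1089 ≡ 16. Since 33 = 32 + 1, 3^33 ≡ 16·3: 16·3 = 48 ≡ 11. So 3^33 ≡ 11 (mod 37).
h(4): Repeated squaring mod 37: 4^1 ≡ 4, 4^2 ≡ 4² = 16, 4^4 ≡ 16² = 256 ≡ 34, 4^8 ≡ 34² = 1156 ≡ 9, 4^16 ≡ 9² = 81 ≡ 7, 4^32 ≡ 7² = 49 ≡ 12. Since 33 = 32 + 1, 4^33 ≡ 12·4: 12·4 = 48 ≡ 11. So 4^33 ≡ 11 (mod 37).
So h(3) = h(4) = 11 while 3 ≠ 4, so h is not injective.
A non-injective map from the 37-element set ℤ/37ℤ to itself takes at most 36 distinct values, so it cannot be surjective. Thus h is not surjective.
Since h is not surjective, we determine |image(h)|. Computing x^33 mod 37 for each x (by repeated squaring, reducing mod 37 at every step), the values h(0), h(1), …, h(36) are: 0, 1, 14, 11, 11, 8, 6, 26, 6, 10, 1, 36, 10, 8, 31, 14, 10, 23, 29, 8, 14, 27, 23, 6, 29, 27, 1, 36, 27, 31, 11, 31, 29, 26, 26, 23, 36.
The distinct values are {0, 1, 6, 8, 10, 11, 14, 23, 26, 27, 29, 31, 36}; there are 13 of them.

13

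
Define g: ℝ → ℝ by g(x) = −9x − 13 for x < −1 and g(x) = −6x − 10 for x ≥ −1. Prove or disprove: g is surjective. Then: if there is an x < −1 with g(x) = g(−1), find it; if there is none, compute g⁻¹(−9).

-1/6

Both pieces are strictly decreasing (slopes −9 and −6), so each is injective on its own interval.
The left piece maps (−∞, −1) onto (−4, ∞); the right piece maps [−1, ∞) onto (−∞, −4].
These images together cover ℝ, so g is surjective.
Because the two images are disjoint, no x < −1 has g(x) = g(−1), so we compute g⁻¹(−9): −9 lies in (−∞, −4], so solve −6x − 10 = −9: x = (−9 + 10)/(−6) = −1/6.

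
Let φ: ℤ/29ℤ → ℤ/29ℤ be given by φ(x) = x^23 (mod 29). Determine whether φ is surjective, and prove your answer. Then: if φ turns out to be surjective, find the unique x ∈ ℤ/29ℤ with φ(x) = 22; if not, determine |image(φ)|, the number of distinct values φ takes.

6

Since 29 is prime, the nonzero elements of ℤ/29ℤ form a cyclic group of order 28.
As gcd(23, 28) = 1, raising to the 23rd power is a bijection on this group: if u^23 ≡ v^23 then (uv^{−1})^23 = 1, and the only element of order dividing gcd(23, 28) = 1 is 1, so u = v.
With φ(0) = 0 this makes φ injective on all of ℤ/29ℤ, hence bijective (finite equal-size domain and codomain). In particular φ is surjective.
Since φ is surjective, we find the preimage of 22. The inverse of x ↦ x^23 on (ℤ/29ℤ)^× is x ↦ x^11, because 23·11 = 253 = 9·28 + 1 ≡ 1 (mod 28) and x^{28} = 1 for x ≠ 0 (Fermat). So φ⁻¹(22) = 22^11 mod 29.
Repeated squaring mod 29: 22^1 ≡ 22, 22^2 ≡ 22² = 484 ≡ 20, 22^4 ≡ 20² = 400 ≡ 23, 22^8 ≡ 23² = 529 ≡ 7. Since 11 = 8 + 2 + 1, 22^11 ≡ 7·20·22: 7·20 = 140 ≡ 24, then 24·22 = 528 ≡ 6. So 22^11 ≡ 6 (mod 29).
Hence φ⁻¹(22) = 6.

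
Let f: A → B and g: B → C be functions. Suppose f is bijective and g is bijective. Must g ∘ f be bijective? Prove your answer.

Injectivity: if g(f(u)) = g(f(v)) then f(u) = f(v) (g injective) so u = v (f injective).
Surjectivity: for c ∈ C pick b with g(b) = c, then a with f(a) = b; then (g ∘ f)(a) = c.
Therefore g ∘ f is bijective.

bijective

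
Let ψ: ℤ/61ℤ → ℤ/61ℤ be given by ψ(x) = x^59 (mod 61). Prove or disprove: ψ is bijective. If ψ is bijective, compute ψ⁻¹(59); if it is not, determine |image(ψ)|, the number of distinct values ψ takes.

30

Since 61 is prime, the nonzero elements of ℤ/61ℤ form a cyclic group of order 60.
As gcd(59, 60) = 1, raising to the 59th power is a bijection on this group: if x_1^59 ≡ x_2^59 then (x_1x_2^{−1})^59 = 1, and the only element of order dividing gcd(59, 60) = 1 is 1, so x_1 = x_2.
With ψ(0) = 0 this makes ψ injective on all of ℤ/61ℤ, hence bijective (finite equal-size domain and codomain). In particular ψ is bijective.
Since ψ is bijective, we find the preimage of 59. The inverse of x ↦ x^59 on (ℤ/61ℤ)^× is x ↦ x^59, because 59·59 = 3481 = 58·60 + 1 ≡ 1 (mod 60) and x^{60} = 1 for x ≠ 0 (Fermat). So ψ⁻¹(59) = 59^59 mod 61.
Repeated squaring mod 61: 59^1 ≡ 59, 59^2 ≡ 59² = 3481 ≡ 4, 59^4 ≡ 4² = 16, 59^8 ≡ 16² = 256 ≡ 12, 59^16 ≡ 12² = 144 ≡ 22, 59^32 ≡ 22² = 484 ≡ 57. Since 59 = 32 + 16 + 8 + 2 + 1, 59^59 ≡ 57·22·12·4·59: 57·22 = 1254 ≡ 34, then 34·12 = 408 ≡ 42, then 42·4 = 168 ≡ 46, then 46·59 = 2714 ≡ 30. So 59^59 ≡ 30 (mod 61).
Hence ψ⁻¹(59) = 30.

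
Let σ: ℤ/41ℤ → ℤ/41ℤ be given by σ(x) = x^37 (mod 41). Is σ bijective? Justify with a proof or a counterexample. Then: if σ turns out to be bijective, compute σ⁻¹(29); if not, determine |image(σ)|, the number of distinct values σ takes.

28

Since 41 is prime, the nonzero elements of ℤ/41ℤ form a cyclic group of order 40.
As gcd(37, 40) = 1, raising to the 37th power is a bijection on this group: if a^37 ≡ b^37 then (ab^{−1})^37 = 1, and the only element of order dividing gcd(37, 40) = 1 is 1, so a = b.
With σ(0) = 0 this makes σ injective on all of ℤ/41ℤ, hence bijective (finite equal-size domain and codomain). In particular σ is bijective.
Since σ is bijective, we find the preimage of 29. The inverse of x ↦ x^37 on (ℤ/41ℤ)^× is x ↦ x^13, because 37·13 = 481 = 12·40 + 1 ≡ 1 (mod 40) and x^{40} = 1 for x ≠ 0 (Fermat). So σ⁻¹(29) = 29^13 mod 41.
Repeated squaring mod 41: 29^1 ≡ 29, 29^2 ≡ 29² = 841 ≡ 21, 29^4 ≡ 21² = 441 ≡ 31, 29^8 ≡ 31² = 961 ≡ 18. Since 13 = 8 + 4 + 1, 29^13 ≡ 18·31·29: 18·31 = 558 ≡ 25, then 25·29 = 725 ≡ 28. So 29^13 ≡ 28 (mod 41).
Hence σ⁻¹(29) = 28.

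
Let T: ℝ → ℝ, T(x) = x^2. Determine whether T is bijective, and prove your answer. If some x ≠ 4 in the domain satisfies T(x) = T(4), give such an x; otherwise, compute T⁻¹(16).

T(4) = 16 = (−4)^2 = T(−4) (since 2 is even), with 4 ≠ −4. So T is not injective, hence not bijective.
For the follow-up, such an x exists: taking x = −4 ∈ ℝ gives T(−4) = 16 = T(4) with −4 ≠ 4.

-4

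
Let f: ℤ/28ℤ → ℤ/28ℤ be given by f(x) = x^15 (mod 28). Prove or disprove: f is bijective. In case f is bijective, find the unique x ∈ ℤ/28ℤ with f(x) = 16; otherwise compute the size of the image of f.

9

f(2): Repeated squaring mod 28: 2^1 ≡ 2, 2^2 ≡ 2² = 4, 2^4 ≡ 4² = 16, 2^8 ≡ 16² = 256 ≡ 4. Since 15 = 8 + 4 + 2 + 1, 2^15 ≡ 4·16·4·2: 4·16 = 64 ≡ 8, then 8·4 = 32 ≡ 4, then 4·2 = 8. So 2^15 ≡ 8 (mod 28).
f(4): Repeated squaring mod 28: 4^1 ≡ 4, 4^2 ≡ 4² = 16, 4^4 ≡ 16² = 256 ≡ 4, 4^8 ≡ 4² = 16. Since 15 = 8 + 4 + 2 + 1, 4^15 ≡ 16·4·16·4: 16·4 = 64 ≡ 8, then 8·16 = 128 ≡ 16, then 16·4 = 64 ≡ 8. So 4^15 ≡ 8 (mod 28).
So f(2) = f(4) = 8 while 2 ≠ 4, so f is not injective, hence not bijective.
Since f is not bijective, we determine |image(f)|. Computing x^15 mod 28 for each x (by repeated squaring, reducing mod 28 at every step), the values f(0), f(1), …, f(27) are: 0, 1, 8, 27, 8, 13, 20, 7, 8, 1, 20, 15, 20, 13, 0, 15, 8, 13, 8, 27, 20, 21, 8, 15, 20, 1, 20, 27.
The distinct values are {0, 1, 7, 8, 13, 15, 20, 21, 27}; there are 9 of them.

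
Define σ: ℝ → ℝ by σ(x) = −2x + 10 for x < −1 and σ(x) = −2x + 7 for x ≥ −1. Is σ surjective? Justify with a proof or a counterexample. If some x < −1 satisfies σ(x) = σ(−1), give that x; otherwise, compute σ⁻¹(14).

-2

Both pieces are strictly decreasing (slopes −2 and −2), so each is injective on its own interval.
The left piece maps (−∞, −1) onto (12, ∞); the right piece maps [−1, ∞) onto (−∞, 9].
The union (12, ∞) ∪ (−∞, 9] omits the interval between 12 and 9; in particular 12 has no preimage. So σ is not surjective.
Because the two images are disjoint, no x < −1 has σ(x) = σ(−1), so we compute σ⁻¹(14): 14 lies in (12, ∞), so solve −2x + 10 = 14: x = (14 − 10)/(−2) = −2.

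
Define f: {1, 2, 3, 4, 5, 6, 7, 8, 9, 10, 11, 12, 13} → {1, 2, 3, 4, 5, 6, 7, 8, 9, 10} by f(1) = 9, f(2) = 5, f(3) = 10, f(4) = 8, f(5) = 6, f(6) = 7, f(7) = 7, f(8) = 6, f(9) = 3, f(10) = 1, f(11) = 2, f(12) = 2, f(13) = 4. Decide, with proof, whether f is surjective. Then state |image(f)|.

Every element of the codomain has a preimage: 1 = f(10), 2 = f(11), 3 = f(9), 4 = f(13), 5 = f(2), 6 = f(5), 7 = f(6), 8 = f(4), 9 = f(1), 10 = f(3).
So f is surjective.
The image of f is {1, 2, 3, 4, 5, 6, 7, 8, 9, 10}, which has 10 elements.

10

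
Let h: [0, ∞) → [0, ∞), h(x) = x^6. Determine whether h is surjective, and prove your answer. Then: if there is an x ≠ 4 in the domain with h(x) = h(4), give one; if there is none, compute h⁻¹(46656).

For any y ∈ [0, ∞), x = y^{1/6} ∈ [0, ∞) gives h(x) = y, so h is surjective.
Since x ↦ x^6 is strictly increasing on [0, ∞), it is injective there, so no x ≠ 4 in the domain has h(x) = h(4). We therefore compute h⁻¹(46656) = 46656^{1/6} = 6 (indeed 6^6 = 46656).

6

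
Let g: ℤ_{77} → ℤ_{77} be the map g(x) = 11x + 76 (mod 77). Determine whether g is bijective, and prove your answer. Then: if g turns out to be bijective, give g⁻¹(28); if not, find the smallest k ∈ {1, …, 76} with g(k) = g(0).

7

Recall that injectivity means: for all a, b in the domain, g(a) = g(b) implies a = b.
We have gcd(11, 77) = 11 > 1. Taking a = 0 and b = 7: g(0) = 76 and g(7) = 11·7 + 76 = 153 ≡ 76 (mod 77).
So g(0) = g(7) while 0 ≠ 7, so g is not injective, hence not bijective.
Since g is not bijective, we find the least positive k with g(k) = g(0): this means 11k ≡ 0 (mod 77), i.e. 77 ∣ 11k. Since gcd(11, 77) = 11, dividing through by 11 this holds exactly when 7 ∣ k.
The smallest positive such k is 7.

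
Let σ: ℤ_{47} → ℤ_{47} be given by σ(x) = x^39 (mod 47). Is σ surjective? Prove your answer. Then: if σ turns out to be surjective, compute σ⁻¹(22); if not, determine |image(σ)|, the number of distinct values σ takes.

31

Since 47 is prime, the nonzero elements of ℤ_{47} form a cyclic group of order 46.
As gcd(39, 46) = 1, raising to the 39th power is a bijection on this group: if s^39 ≡ t^39 then (st^{−1})^39 = 1, and the only element of order dividing gcd(39, 46) = 1 is 1, so s = t.
With σ(0) = 0 this makes σ injective on all of ℤ_{47}, hence bijective (finite equal-size domain and codomain). In particular σ is surjective.
Since σ is surjective, we find the preimage of 22. The inverse of x ↦ x^39 on (ℤ_{47})^× is x ↦ x^13, because 39·13 = 507 = 11·46 + 1 ≡ 1 (mod 46) and x^{46} = 1 for x ≠ 0 (Fermat). So σ⁻¹(22) = 22^13 mod 47.
Repeated squaring mod 47: 22^1 ≡ 22, 22^2 ≡ 22² = 484 ≡ 14, 22^4 ≡ 14² = 196 ≡ 8, 22^8 ≡ 8² = 64 ≡ 17. Since 13 = 8 + 4 + 1, 22^13 ≡ 17·8·22: 17·8 = 136 ≡ 42, then 42·22 = 924 ≡ 31. So 22^13 ≡ 31 (mod 47).
Hence σ⁻¹(22) = 31.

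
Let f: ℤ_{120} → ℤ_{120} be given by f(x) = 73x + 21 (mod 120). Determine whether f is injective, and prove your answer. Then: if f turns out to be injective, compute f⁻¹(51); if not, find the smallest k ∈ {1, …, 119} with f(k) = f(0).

30

Suppose f(x_1) = f(x_2) in ℤ_{120}. Then 73x_1 + 21 ≡ 73x_2 + 21 (mod 120), hence 73(x_1 − x_2) ≡ 0 (mod 120).
Since gcd(73, 120) = 1, 73 is invertible modulo 120, so x_1 − x_2 ≡ 0 (mod 120), i.e. x_1 = x_2.
So f is injective.
We now compute 73⁻¹ mod 120 explicitly. Euclid's algorithm: 120 = 1·73 + 47, 73 = 1·47 + 26, 47 = 1·26 + 21, 26 = 1·21 + 5, 21 = 4·5 + 1; back-substituting gives 1 = 97·73 − 59·120, so 73⁻¹ ≡ 97 (mod 120).
Since f is injective, we find f⁻¹(51): we need 73x ≡ 51 − 21 ≡ 30 (mod 120). Using 73⁻¹ = 97: x ≡ 97·30 = 2910 = 24·120 + 30, so x = 30.
Check: f(30) = 73·30 + 21 = 2211 = 18·120 + 51 ≡ 51 (mod 120).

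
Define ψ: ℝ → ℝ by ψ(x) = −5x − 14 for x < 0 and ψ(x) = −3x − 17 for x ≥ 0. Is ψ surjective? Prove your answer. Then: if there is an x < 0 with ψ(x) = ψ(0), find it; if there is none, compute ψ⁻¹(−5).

Both pieces are strictly decreasing (slopes −5 and −3), so each is injective on its own interval.
The left piece maps (−∞, 0) onto (−14, ∞); the right piece maps [0, ∞) onto (−∞, −17].
The union (−14, ∞) ∪ (−∞, −17] omits the interval between −14 and −17; in particular −14 has no preimage. So ψ is not surjective.
Because the two images are disjoint, no x < 0 has ψ(x) = ψ(0), so we compute ψ⁻¹(−5): −5 lies in (−14, ∞), so solve −5x − 14 = −5: x = (−5 + 14)/(−5) = −9/5.

-9/5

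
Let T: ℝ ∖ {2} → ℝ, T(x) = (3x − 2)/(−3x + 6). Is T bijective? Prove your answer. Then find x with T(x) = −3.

8/3

If T(x) = −1, cross-multiplying gives −3(3x − 2) = 3(−3x + 6), which simplifies to 6 = 18 — false.  So −1 has no preimage and T is not surjective.
Therefore T is not bijective.
Solving T(x) = −3: cross-multiplying gives 3x − 2 = −3(−3x + 6), which rearranges to −6x = −16, so x = 8/3.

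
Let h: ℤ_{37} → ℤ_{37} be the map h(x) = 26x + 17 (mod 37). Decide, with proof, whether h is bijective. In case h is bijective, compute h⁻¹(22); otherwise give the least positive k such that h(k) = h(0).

13

Suppose h(x_1) = h(x_2) in ℤ_{37}. Then 26x_1 + 17 ≡ 26x_2 + 17 (mod 37), so 26(x_1 − x_2) ≡ 0 (mod 37).
Since gcd(26, 37) = 1, 26 is invertible modulo 37, thus x_1 − x_2 ≡ 0 (mod 37), i.e. x_1 = x_2.
We now compute 26⁻¹ mod 37 explicitly. Euclid's algorithm: 37 = 1·26 + 11, 26 = 2·11 + 4, 11 = 2·4 + 3, 4 = 1·3 + 1; back-substituting gives 1 = 10·26 − 7·37, so 26⁻¹ ≡ 10 (mod 37).
For any y ∈ ℤ_{37}, x = 10(y − 17) mod 37 satisfies h(x) = 26·10(y − 17) + 17 ≡ y (since 26·10 ≡ 1 mod 37). So every y has a preimage.
Therefore h is bijective.
Since h is bijective, we find h⁻¹(22): we need 26x ≡ 22 − 17 ≡ 5 (mod 37). Using 26⁻¹ = 10: x ≡ 10·5 = 50 = 1·37 + 13, so x = 13.
Check: h(13) = 26·13 + 17 = 355 = 9·37 + 22 ≡ 22 (mod 37).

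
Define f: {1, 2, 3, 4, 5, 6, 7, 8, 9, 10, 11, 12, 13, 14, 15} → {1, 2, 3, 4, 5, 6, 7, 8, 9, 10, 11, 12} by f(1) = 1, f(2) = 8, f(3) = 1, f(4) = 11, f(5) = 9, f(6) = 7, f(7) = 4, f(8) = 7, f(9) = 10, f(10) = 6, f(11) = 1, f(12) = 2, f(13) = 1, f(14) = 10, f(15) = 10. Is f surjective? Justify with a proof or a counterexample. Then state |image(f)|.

No element maps to 3, so f is not surjective.
The image of f is {1, 2, 4, 6, 7, 8, 9, 10, 11}, which has 9 elements.

9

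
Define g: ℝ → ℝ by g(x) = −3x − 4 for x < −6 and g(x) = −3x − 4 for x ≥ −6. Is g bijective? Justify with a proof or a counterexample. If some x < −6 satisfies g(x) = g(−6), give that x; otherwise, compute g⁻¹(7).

-11/3

Both pieces are strictly decreasing (slopes −3 and −3), so each is injective on its own interval.
The left piece maps (−∞, −6) onto (14, ∞); the right piece maps [−6, ∞) onto (−∞, 14].
Since 14 = 14, the images partition ℝ: g is injective and surjective, hence bijective.
Because the two images are disjoint, no x < −6 has g(x) = g(−6), so we compute g⁻¹(7): 7 lies in (−∞, 14], so solve −3x − 4 = 7: x = (7 + 4)/(−3) = −11/3.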